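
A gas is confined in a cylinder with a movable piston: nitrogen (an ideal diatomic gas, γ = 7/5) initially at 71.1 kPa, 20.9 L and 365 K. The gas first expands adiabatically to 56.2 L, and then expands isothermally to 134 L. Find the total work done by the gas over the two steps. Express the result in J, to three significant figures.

W_total ≈ 2080 J

Step 1 (adiabatic): W = (P₁V₁ − P₂V₂)/(γ−1) = (1486 − 1000)/0.4 = 1214 J.
After step 1: P = 17.8 kPa, V = 56.2 L, T = 245.7 K.
Step 2 (isothermal): W = P₁V₁ ln(V₂/V₁) = (1000) ln(134/56.2) = 869.3 J.
W_total = 1214 + 869.3 = 2083 J.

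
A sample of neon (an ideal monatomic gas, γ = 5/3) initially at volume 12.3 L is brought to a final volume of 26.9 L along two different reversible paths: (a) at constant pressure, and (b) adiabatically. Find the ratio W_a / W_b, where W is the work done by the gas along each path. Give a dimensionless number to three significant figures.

Path (a) isobaric: W = P₁(V₂ − V₁) → W_a/(P₁V₁) = 1.187.
Path (b) adiabatic: W = P₁V₁(1 − (V₁/V₂)^(γ−1))/(γ−1) → W_b/(P₁V₁) = 0.6097.
W_a / W_b = 1.187 / 0.6097 = 1.947.

W_a / W_b ≈ 1.95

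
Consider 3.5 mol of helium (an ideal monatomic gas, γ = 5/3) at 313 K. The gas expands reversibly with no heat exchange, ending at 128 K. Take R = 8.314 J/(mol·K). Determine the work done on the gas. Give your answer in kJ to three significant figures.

Adiabatic ⇒ Q = 0, so W_by = −ΔU = nCᵥ(T₁ − T₂).
Cᵥ = 3R/2 = 12.47 J/(mol·K).
W = (3.5)(12.47)(313 − 128) = 8075 J.
Work on gas = −W_by = -8075 J.

W ≈ -8.07 kJ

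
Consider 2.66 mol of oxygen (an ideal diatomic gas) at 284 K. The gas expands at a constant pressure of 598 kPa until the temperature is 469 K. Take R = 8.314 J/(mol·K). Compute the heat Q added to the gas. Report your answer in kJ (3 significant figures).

Isobaric: W = nRΔT = (2.66)(8.314)(185) = 4091 J.
ΔU = nCᵥΔT with Cᵥ = 5R/2: ΔU = (2.66)(20.79)(185) = 10228 J.
Q = ΔU + W = 10228 + 4091 = 14320 J.

Q ≈ 14.3 kJ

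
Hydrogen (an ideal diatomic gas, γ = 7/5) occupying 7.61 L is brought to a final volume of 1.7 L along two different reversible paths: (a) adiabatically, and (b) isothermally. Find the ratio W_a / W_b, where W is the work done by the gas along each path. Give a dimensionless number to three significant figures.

W_a / W_b ≈ 1.37

Path (a) adiabatic: W = P₁V₁(1 − (V₁/V₂)^(γ−1))/(γ−1) → W_a/(P₁V₁) = -2.053.
Path (b) isothermal: W = P₁V₁ ln(V₂/V₁) → W_b/(P₁V₁) = -1.499.
W_a / W_b = -2.053 / -1.499 = 1.37.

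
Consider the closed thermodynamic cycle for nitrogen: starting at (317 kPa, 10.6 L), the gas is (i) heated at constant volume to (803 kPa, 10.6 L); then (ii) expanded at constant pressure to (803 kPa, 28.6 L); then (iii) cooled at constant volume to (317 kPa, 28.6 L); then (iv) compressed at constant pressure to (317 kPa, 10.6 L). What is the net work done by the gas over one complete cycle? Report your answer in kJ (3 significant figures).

W_net ≈ 8.75 kJ

Constant-volume legs do no work.
W(ii) = (803)(28.6 − 10.6) = 14454 J; W(iv) = (317)(10.6 − 28.6) = -5706 J.
W_net = 14454 − 5706 = 8748 J (the clockwise enclosed area).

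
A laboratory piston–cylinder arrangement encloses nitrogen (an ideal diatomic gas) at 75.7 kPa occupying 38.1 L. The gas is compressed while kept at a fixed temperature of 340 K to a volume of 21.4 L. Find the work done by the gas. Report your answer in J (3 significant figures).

Isothermal: W = nRT ln(V₂/V₁) = P₁V₁ ln(V₂/V₁).
P₁V₁ = (75.7 kPa)(38.1 L) = 2884 J.
W = 2884 × ln(21.4/38.1) = 2884 × -0.5768
W_by_gas = -1664 J.

W ≈ -1660 J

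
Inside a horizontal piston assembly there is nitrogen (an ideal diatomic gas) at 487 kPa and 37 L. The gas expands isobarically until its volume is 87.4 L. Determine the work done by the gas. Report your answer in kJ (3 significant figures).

Isobaric: W = P ΔV.
W = (487 kPa)(87.4 − 37 L) = (487)(50.4) = 24545 J.

W ≈ 24.5 kJ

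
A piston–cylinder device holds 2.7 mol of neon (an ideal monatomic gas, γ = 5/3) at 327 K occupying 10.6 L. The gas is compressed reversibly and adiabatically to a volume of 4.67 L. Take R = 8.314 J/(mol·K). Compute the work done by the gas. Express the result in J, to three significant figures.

Adiabatic: TV^(γ−1) = const with γ = 5/3.
T₂ = T₁ (V₁/V₂)^(γ−1) = 327 × (10.6/4.67)^0.667 = 327 × 1.727 = 564.8 K.
W_by = nCᵥ(T₁ − T₂) = (2.7)(12.47)(327 − 564.8) = -8006 J.

W ≈ -8010 J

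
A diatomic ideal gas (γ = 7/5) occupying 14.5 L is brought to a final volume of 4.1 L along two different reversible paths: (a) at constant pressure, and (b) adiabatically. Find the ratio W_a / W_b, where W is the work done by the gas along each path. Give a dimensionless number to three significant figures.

W_a / W_b ≈ 0.436

Path (a) isobaric: W = P₁(V₂ − V₁) → W_a/(P₁V₁) = -0.7172.
Path (b) adiabatic: W = P₁V₁(1 − (V₁/V₂)^(γ−1))/(γ−1) → W_b/(P₁V₁) = -1.644.
W_a / W_b = -0.7172 / -1.644 = 0.4364.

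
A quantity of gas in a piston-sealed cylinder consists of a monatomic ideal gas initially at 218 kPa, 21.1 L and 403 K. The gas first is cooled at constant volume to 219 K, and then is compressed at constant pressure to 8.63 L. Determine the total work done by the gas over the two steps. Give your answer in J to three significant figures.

Step 1 (isochoric): W = 0 (constant volume).
After step 1: P = 118.5 kPa (V unchanged).
Step 2 (isobaric): W = PΔV = (118.5 kPa)(8.63 − 21.1 L) = -1477 J.
W_total = 0 − 1477 = -1477 J.

W_total ≈ -1480 J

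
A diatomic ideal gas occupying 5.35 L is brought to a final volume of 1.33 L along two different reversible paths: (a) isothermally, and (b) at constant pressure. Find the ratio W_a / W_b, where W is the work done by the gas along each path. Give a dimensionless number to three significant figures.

Path (a) isothermal: W = P₁V₁ ln(V₂/V₁) → W_a/(P₁V₁) = -1.392.
Path (b) isobaric: W = P₁(V₂ − V₁) → W_b/(P₁V₁) = -0.7514.
W_a / W_b = -1.392 / -0.7514 = 1.852.

W_a / W_b ≈ 1.85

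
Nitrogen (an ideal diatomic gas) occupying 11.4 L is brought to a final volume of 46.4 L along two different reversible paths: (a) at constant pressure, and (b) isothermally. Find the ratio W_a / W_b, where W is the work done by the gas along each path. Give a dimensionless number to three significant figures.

Path (a) isobaric: W = P₁(V₂ − V₁) → W_a/(P₁V₁) = 3.07.
Path (b) isothermal: W = P₁V₁ ln(V₂/V₁) → W_b/(P₁V₁) = 1.404.
W_a / W_b = 3.07 / 1.404 = 2.187.

W_a / W_b ≈ 2.19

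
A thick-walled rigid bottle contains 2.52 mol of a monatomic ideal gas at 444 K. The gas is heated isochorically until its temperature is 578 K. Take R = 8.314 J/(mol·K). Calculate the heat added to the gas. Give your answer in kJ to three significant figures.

Q ≈ 4.21 kJ

Constant volume ⇒ W = 0, so Q = ΔU = nCᵥΔT with Cᵥ = 3R/2 = 12.47 J/(mol·K).
ΔU = (2.52)(12.47)(578 − 444) = 4211 J.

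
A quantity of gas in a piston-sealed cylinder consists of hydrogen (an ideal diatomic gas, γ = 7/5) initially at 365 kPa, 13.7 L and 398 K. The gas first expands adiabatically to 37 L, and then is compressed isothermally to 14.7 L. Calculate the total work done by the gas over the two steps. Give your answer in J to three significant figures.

Step 1 (adiabatic): W = (P₁V₁ − P₂V₂)/(γ−1) = (5000 − 3361)/0.4 = 4100 J.
After step 1: P = 90.83 kPa, V = 37 L, T = 267.5 K.
Step 2 (isothermal): W = P₁V₁ ln(V₂/V₁) = (3361) ln(14.7/37) = -3102 J.
W_total = 4100 − 3102 = 997.6 J.

W_total ≈ 998 J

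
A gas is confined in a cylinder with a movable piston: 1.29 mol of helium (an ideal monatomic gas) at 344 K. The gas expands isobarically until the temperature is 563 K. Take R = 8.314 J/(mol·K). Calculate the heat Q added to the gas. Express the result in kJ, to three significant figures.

Isobaric: W = nRΔT = (1.29)(8.314)(219) = 2349 J.
ΔU = nCᵥΔT with Cᵥ = 3R/2: ΔU = (1.29)(12.47)(219) = 3523 J.
Q = ΔU + W = 3523 + 2349 = 5872 J.

Q ≈ 5.87 kJ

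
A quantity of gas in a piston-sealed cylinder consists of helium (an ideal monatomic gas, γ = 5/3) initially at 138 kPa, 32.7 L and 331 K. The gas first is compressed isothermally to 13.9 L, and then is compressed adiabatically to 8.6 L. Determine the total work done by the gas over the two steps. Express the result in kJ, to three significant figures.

W_total ≈ -6.41 kJ

Step 1 (isothermal): W = P₁V₁ ln(V₂/V₁) = (4513) ln(13.9/32.7) = -3860 J.
After step 1: P = 324.6 kPa, V = 13.9 L, T = 331 K.
Step 2 (adiabatic): W = (P₁V₁ − P₂V₂)/(γ−1) = (4513 − 6215)/0.667 = -2554 J.
W_total = -3860 − 2554 = -6414 J.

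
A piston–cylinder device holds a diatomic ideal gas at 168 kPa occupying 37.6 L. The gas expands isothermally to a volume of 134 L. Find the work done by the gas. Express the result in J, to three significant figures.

W ≈ 8030 J

Isothermal: W = nRT ln(V₂/V₁) = P₁V₁ ln(V₂/V₁).
P₁V₁ = (168 kPa)(37.6 L) = 6317 J.
W = 6317 × ln(134/37.6) = 6317 × 1.271
W_by_gas = 8028 J.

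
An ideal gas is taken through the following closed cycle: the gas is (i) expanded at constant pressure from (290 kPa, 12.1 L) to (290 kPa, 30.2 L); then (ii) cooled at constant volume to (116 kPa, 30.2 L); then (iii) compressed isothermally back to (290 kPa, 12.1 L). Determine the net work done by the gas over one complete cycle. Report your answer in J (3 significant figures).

W_net ≈ 2040 J

Leg (i): W = PΔV = (290)(30.2 − 12.1) = 5249 J.
Leg (ii): W = 0.
Leg (iii): W = PᵢVᵢ ln(V_f/Vᵢ) = (3503) ln(12.1/30.2) = -3204 J.
W_net = 5249 − 3204 = 2045 J.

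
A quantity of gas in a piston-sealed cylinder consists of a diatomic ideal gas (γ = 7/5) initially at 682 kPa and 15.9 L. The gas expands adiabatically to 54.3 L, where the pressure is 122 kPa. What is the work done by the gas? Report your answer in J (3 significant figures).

W ≈ 10500 J

Adiabatic: W = (P₁V₁ − P₂V₂)/(γ − 1) with γ = 7/5.
P₁V₁ = 10844 J, P₂V₂ = 6625 J.
W = (10844 − 6625) / 0.4 = 10548 J.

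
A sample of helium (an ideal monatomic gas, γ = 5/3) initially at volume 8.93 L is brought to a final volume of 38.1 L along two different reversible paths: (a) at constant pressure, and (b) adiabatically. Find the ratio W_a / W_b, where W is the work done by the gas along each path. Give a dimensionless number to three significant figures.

Path (a) isobaric: W = P₁(V₂ − V₁) → W_a/(P₁V₁) = 3.267.
Path (b) adiabatic: W = P₁V₁(1 − (V₁/V₂)^(γ−1))/(γ−1) → W_b/(P₁V₁) = 0.9298.
W_a / W_b = 3.267 / 0.9298 = 3.513.

W_a / W_b ≈ 3.51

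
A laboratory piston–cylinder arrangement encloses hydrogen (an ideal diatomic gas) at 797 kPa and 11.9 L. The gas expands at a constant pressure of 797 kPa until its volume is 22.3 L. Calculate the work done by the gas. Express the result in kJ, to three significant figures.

Isobaric: W = P ΔV.
W = (797 kPa)(22.3 − 11.9 L) = (797)(10.4) = 8289 J.

W ≈ 8.29 kJ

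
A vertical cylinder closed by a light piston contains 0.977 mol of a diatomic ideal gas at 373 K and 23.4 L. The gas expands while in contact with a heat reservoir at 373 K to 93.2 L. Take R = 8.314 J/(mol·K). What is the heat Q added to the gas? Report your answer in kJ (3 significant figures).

Isothermal ⇒ ΔU = 0, so Q = W = nRT ln(V₂/V₁).
Q = (0.977)(8.314)(373) ln(93.2/23.4) = 3030 × 1.382 = 4187 J.

Q ≈ 4.19 kJ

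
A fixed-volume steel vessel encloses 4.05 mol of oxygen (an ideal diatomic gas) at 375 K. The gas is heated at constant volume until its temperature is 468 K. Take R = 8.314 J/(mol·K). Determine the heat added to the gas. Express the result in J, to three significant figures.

Q ≈ 7830 J

Constant volume ⇒ W = 0, so Q = ΔU = nCᵥΔT with Cᵥ = 5R/2 = 20.79 J/(mol·K).
ΔU = (4.05)(20.79)(468 − 375) = 7829 J.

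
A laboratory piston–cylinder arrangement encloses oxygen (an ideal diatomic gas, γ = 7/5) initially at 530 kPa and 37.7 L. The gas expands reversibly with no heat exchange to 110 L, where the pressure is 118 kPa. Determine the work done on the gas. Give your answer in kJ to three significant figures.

Adiabatic: W = (P₁V₁ − P₂V₂)/(γ − 1) with γ = 7/5.
P₁V₁ = 19981 J, P₂V₂ = 12980 J.
W = (19981 − 12980) / 0.4 = 17503 J.
Work on gas = −W_by = -17503 J.

W ≈ -17.5 kJ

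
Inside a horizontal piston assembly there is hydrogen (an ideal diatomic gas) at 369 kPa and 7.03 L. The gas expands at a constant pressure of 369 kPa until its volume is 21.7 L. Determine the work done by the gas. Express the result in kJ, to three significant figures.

W ≈ 5.41 kJ

Isobaric: W = P ΔV.
W = (369 kPa)(21.7 − 7.03 L) = (369)(14.67) = 5413 J.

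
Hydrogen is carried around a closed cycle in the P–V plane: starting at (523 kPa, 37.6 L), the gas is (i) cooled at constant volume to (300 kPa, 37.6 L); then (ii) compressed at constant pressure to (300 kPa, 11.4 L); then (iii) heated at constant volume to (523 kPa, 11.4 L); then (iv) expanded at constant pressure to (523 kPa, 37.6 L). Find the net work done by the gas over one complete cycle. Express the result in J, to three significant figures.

Constant-volume legs do no work.
W(ii) = (300)(11.4 − 37.6) = -7860 J; W(iv) = (523)(37.6 − 11.4) = 13703 J.
W_net = -7860 + 13703 = 5843 J (the clockwise enclosed area).

W_net ≈ 5840 J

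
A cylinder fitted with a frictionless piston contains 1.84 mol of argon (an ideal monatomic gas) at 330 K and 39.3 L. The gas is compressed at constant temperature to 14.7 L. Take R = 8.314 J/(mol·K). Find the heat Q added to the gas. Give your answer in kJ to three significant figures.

Isothermal ⇒ ΔU = 0, so Q = W = nRT ln(V₂/V₁).
Q = (1.84)(8.314)(330) ln(14.7/39.3) = 5048 × -0.9834 = -4964 J.

Q ≈ -4.96 kJ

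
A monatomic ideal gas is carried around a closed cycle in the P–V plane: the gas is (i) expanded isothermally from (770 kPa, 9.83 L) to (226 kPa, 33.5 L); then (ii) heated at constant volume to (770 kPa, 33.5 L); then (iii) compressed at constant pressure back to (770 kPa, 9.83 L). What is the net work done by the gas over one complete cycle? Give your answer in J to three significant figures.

Leg (i): W = PᵢVᵢ ln(V_f/Vᵢ) = (7569) ln(33.5/9.83) = 9281 J.
Leg (ii): W = 0.
Leg (iii): W = PΔV = (770)(9.83 − 33.5) = -18226 J.
W_net = 9281 − 18226 = -8945 J.

W_net ≈ -8950 J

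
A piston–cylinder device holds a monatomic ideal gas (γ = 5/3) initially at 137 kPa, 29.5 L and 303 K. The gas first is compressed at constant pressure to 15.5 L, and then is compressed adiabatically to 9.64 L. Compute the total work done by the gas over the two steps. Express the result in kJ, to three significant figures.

Step 1 (isobaric): W = PΔV = (137 kPa)(15.5 − 29.5 L) = -1918 J.
After step 1: P = 137 kPa, V = 15.5 L, T = 159.2 K.
Step 2 (adiabatic): W = (P₁V₁ − P₂V₂)/(γ−1) = (2124 − 2914)/0.667 = -1186 J.
W_total = -1918 − 1186 = -3104 J.

W_total ≈ -3.10 kJ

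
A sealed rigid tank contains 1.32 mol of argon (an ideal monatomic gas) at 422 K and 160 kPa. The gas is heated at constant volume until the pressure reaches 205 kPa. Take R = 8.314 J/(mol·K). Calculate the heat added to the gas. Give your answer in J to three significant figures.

Constant volume ⇒ W = 0, so Q = ΔU = nCᵥΔT with Cᵥ = 3R/2 = 12.47 J/(mol·K).
At constant V, T₂/T₁ = P₂/P₁ ⇒ ΔT = T₁(P₂/P₁ − 1) = 422·(205/160 − 1) = 118.7 K.
ΔU = (1.32)(12.47)(118.7) = 1954 J.

Q ≈ 1950 J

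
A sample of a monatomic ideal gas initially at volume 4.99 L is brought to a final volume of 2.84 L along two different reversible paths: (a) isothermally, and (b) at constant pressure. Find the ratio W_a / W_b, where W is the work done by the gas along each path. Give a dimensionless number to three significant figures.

W_a / W_b ≈ 1.31

Path (a) isothermal: W = P₁V₁ ln(V₂/V₁) → W_a/(P₁V₁) = -0.5636.
Path (b) isobaric: W = P₁(V₂ − V₁) → W_b/(P₁V₁) = -0.4309.
W_a / W_b = -0.5636 / -0.4309 = 1.308.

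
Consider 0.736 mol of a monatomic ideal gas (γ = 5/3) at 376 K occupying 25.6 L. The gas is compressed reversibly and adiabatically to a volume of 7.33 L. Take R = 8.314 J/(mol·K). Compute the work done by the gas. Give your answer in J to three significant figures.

W ≈ -4490 J

Adiabatic: TV^(γ−1) = const with γ = 5/3.
T₂ = T₁ (V₁/V₂)^(γ−1) = 376 × (25.6/7.33)^0.667 = 376 × 2.302 = 865.5 K.
W_by = nCᵥ(T₁ − T₂) = (0.736)(12.47)(376 − 865.5) = -4493 J.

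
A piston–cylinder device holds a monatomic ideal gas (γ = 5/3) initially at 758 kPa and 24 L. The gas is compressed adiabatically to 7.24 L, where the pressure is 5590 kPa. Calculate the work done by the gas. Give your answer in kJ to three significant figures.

W ≈ -33.4 kJ

Adiabatic: W = (P₁V₁ − P₂V₂)/(γ − 1) with γ = 5/3.
P₁V₁ = 18192 J, P₂V₂ = 40472 J.
W = (18192 − 40472) / 0.6667 = -33419 J.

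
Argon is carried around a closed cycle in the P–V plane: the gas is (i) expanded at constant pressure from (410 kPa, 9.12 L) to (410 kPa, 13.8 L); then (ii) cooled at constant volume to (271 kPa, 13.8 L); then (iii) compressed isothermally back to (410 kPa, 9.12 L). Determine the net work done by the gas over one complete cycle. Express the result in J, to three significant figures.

W_net ≈ 370 J

Leg (i): W = PΔV = (410)(13.8 − 9.12) = 1919 J.
Leg (ii): W = 0.
Leg (iii): W = PᵢVᵢ ln(V_f/Vᵢ) = (3740) ln(9.12/13.8) = -1549 J.
W_net = 1919 − 1549 = 369.8 J.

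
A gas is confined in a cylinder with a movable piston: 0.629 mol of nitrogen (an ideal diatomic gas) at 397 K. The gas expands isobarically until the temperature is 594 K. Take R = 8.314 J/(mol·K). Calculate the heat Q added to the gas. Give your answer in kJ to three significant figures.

Q ≈ 3.61 kJ

Isobaric: W = nRΔT = (0.629)(8.314)(197) = 1030 J.
ΔU = nCᵥΔT with Cᵥ = 5R/2: ΔU = (0.629)(20.79)(197) = 2576 J.
Q = ΔU + W = 2576 + 1030 = 3606 J.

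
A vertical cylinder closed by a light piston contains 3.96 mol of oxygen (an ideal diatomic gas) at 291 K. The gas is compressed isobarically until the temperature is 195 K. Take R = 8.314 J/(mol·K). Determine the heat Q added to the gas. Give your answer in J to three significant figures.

Q ≈ -11100 J

Isobaric: W = nRΔT = (3.96)(8.314)(-96) = -3161 J.
ΔU = nCᵥΔT with Cᵥ = 5R/2: ΔU = (3.96)(20.79)(-96) = -7902 J.
Q = ΔU + W = -7902 − 3161 = -11062 J.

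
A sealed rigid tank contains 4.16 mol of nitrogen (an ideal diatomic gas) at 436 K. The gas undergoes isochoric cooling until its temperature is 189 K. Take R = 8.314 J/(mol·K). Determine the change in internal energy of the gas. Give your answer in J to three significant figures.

ΔU ≈ -21400 J

Constant volume ⇒ W = 0, so Q = ΔU = nCᵥΔT with Cᵥ = 5R/2 = 20.79 J/(mol·K).
ΔU = (4.16)(20.79)(189 − 436) = -21357 J.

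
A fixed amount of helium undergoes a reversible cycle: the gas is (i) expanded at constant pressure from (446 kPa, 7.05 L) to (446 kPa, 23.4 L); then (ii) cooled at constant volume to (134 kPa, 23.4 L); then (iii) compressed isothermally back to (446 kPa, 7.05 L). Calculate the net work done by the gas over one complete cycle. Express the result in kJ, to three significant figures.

Leg (i): W = PΔV = (446)(23.4 − 7.05) = 7292 J.
Leg (ii): W = 0.
Leg (iii): W = PᵢVᵢ ln(V_f/Vᵢ) = (3136) ln(7.05/23.4) = -3762 J.
W_net = 7292 − 3762 = 3530 J.

W_net ≈ 3.53 kJ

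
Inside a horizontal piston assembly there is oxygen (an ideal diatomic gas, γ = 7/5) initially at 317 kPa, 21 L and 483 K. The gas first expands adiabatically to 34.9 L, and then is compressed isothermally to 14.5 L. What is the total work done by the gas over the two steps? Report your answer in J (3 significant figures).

W_total ≈ -1710 J

Step 1 (adiabatic): W = (P₁V₁ − P₂V₂)/(γ−1) = (6657 − 5433)/0.4 = 3060 J.
After step 1: P = 155.7 kPa, V = 34.9 L, T = 394.2 K.
Step 2 (isothermal): W = P₁V₁ ln(V₂/V₁) = (5433) ln(14.5/34.9) = -4772 J.
W_total = 3060 − 4772 = -1712 J.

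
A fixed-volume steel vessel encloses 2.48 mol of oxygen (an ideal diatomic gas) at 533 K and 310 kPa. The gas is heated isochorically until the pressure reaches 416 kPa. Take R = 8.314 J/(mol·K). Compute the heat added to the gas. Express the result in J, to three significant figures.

Constant volume ⇒ W = 0, so Q = ΔU = nCᵥΔT with Cᵥ = 5R/2 = 20.79 J/(mol·K).
At constant V, T₂/T₁ = P₂/P₁ ⇒ ΔT = T₁(P₂/P₁ − 1) = 533·(416/310 − 1) = 182.3 K.
ΔU = (2.48)(20.79)(182.3) = 9394 J.

Q ≈ 9390 J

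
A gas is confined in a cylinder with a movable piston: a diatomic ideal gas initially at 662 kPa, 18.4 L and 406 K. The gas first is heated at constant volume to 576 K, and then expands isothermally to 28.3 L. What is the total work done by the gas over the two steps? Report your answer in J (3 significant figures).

W_total ≈ 7440 J

Step 1 (isochoric): W = 0 (constant volume).
After step 1: P = 939.2 kPa (V unchanged).
Step 2 (isothermal): W = P₁V₁ ln(V₂/V₁) = (17281) ln(28.3/18.4) = 7440 J.
W_total = 0 + 7440 = 7440 J.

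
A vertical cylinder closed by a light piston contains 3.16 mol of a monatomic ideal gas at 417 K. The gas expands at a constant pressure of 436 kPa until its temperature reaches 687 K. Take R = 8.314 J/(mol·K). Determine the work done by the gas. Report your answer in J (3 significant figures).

W ≈ 7090 J

Isobaric: W = P ΔV = nR ΔT.
W = (3.16)(8.314)(687 − 417) = 7094 J.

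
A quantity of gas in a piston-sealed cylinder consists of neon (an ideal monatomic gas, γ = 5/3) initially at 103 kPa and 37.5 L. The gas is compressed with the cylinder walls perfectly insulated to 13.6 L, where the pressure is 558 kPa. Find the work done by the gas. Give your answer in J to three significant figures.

W ≈ -5590 J

Adiabatic: W = (P₁V₁ − P₂V₂)/(γ − 1) with γ = 5/3.
P₁V₁ = 3862 J, P₂V₂ = 7589 J.
W = (3862 − 7589) / 0.6667 = -5589 J.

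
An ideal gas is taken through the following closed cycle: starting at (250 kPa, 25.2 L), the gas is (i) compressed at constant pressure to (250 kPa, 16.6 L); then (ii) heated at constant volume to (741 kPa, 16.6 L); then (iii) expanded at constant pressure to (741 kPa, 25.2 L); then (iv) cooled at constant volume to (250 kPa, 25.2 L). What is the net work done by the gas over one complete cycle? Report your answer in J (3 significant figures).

W_net ≈ 4220 J

Constant-volume legs do no work.
W(i) = (250)(16.6 − 25.2) = -2150 J; W(iii) = (741)(25.2 − 16.6) = 6373 J.
W_net = -2150 + 6373 = 4223 J (the clockwise enclosed area).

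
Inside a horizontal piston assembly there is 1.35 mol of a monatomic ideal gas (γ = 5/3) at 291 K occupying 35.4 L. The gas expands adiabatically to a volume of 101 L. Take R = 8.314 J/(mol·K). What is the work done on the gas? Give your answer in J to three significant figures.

W ≈ -2460 J

Adiabatic: TV^(γ−1) = const with γ = 5/3.
T₂ = T₁ (V₁/V₂)^(γ−1) = 291 × (35.4/101)^0.667 = 291 × 0.4971 = 144.7 K.
W_by = nCᵥ(T₁ − T₂) = (1.35)(12.47)(291 − 144.7) = 2464 J.
Work on gas = −W_by = -2464 J.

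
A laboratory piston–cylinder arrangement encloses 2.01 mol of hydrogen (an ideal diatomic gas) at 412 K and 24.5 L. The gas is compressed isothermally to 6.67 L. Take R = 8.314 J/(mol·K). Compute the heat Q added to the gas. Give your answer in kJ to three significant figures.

Q ≈ -8.96 kJ

Isothermal ⇒ ΔU = 0, so Q = W = nRT ln(V₂/V₁).
Q = (2.01)(8.314)(412) ln(6.67/24.5) = 6885 × -1.301 = -8958 J.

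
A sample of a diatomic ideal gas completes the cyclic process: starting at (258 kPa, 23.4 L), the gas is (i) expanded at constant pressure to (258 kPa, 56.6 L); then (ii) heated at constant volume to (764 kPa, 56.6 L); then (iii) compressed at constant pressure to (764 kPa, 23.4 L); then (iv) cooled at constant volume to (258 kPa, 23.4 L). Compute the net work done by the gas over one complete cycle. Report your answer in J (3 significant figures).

W_net ≈ -16800 J

Constant-volume legs do no work.
W(i) = (258)(56.6 − 23.4) = 8566 J; W(iii) = (764)(23.4 − 56.6) = -25365 J.
W_net = 8566 − 25365 = -16799 J (the counter-clockwise enclosed area).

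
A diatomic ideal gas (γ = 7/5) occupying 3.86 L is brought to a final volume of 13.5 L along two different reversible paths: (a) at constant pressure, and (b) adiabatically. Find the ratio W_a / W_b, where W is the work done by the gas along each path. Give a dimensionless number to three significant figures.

W_a / W_b ≈ 2.54

Path (a) isobaric: W = P₁(V₂ − V₁) → W_a/(P₁V₁) = 2.497.
Path (b) adiabatic: W = P₁V₁(1 − (V₁/V₂)^(γ−1))/(γ−1) → W_b/(P₁V₁) = 0.9849.
W_a / W_b = 2.497 / 0.9849 = 2.536.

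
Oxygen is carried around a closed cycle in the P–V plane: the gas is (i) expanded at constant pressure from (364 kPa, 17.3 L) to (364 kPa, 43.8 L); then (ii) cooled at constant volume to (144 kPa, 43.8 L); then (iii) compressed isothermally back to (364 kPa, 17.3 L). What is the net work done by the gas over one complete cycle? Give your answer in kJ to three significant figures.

Leg (i): W = PΔV = (364)(43.8 − 17.3) = 9646 J.
Leg (ii): W = 0.
Leg (iii): W = PᵢVᵢ ln(V_f/Vᵢ) = (6307) ln(17.3/43.8) = -5859 J.
W_net = 9646 − 5859 = 3787 J.

W_net ≈ 3.79 kJ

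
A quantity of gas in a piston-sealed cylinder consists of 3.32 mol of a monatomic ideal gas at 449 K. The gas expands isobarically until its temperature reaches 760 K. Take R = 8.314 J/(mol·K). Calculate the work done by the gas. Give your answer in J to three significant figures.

Isobaric: W = P ΔV = nR ΔT.
W = (3.32)(8.314)(760 − 449) = 8584 J.

W ≈ 8580 J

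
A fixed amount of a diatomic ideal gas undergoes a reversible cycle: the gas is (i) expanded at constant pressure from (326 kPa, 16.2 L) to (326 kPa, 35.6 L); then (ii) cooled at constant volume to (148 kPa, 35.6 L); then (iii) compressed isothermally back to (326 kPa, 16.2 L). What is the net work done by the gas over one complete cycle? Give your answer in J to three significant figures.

Leg (i): W = PΔV = (326)(35.6 − 16.2) = 6324 J.
Leg (ii): W = 0.
Leg (iii): W = PᵢVᵢ ln(V_f/Vᵢ) = (5269) ln(16.2/35.6) = -4148 J.
W_net = 6324 − 4148 = 2176 J.

W_net ≈ 2180 J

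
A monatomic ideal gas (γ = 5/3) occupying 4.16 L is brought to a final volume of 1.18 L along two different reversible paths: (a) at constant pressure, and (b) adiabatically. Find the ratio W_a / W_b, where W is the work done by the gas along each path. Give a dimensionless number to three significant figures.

W_a / W_b ≈ 0.363

Path (a) isobaric: W = P₁(V₂ − V₁) → W_a/(P₁V₁) = -0.7163.
Path (b) adiabatic: W = P₁V₁(1 − (V₁/V₂)^(γ−1))/(γ−1) → W_b/(P₁V₁) = -1.975.
W_a / W_b = -0.7163 / -1.975 = 0.3628.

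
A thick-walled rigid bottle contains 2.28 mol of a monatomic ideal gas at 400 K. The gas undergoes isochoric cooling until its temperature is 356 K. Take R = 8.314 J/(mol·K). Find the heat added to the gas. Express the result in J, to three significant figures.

Constant volume ⇒ W = 0, so Q = ΔU = nCᵥΔT with Cᵥ = 3R/2 = 12.47 J/(mol·K).
ΔU = (2.28)(12.47)(356 − 400) = -1251 J.

Q ≈ -1250 J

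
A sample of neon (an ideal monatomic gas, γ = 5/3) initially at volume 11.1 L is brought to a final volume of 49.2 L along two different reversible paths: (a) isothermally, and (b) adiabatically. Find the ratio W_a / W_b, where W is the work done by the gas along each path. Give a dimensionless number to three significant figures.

W_a / W_b ≈ 1.58

Path (a) isothermal: W = P₁V₁ ln(V₂/V₁) → W_a/(P₁V₁) = 1.489.
Path (b) adiabatic: W = P₁V₁(1 − (V₁/V₂)^(γ−1))/(γ−1) → W_b/(P₁V₁) = 0.9441.
W_a / W_b = 1.489 / 0.9441 = 1.577.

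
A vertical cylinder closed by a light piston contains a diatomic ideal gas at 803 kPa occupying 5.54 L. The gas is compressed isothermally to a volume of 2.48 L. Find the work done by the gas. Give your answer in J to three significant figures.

Isothermal: W = nRT ln(V₂/V₁) = P₁V₁ ln(V₂/V₁).
P₁V₁ = (803 kPa)(5.54 L) = 4449 J.
W = 4449 × ln(2.48/5.54) = 4449 × -0.8037
W_by_gas = -3576 J.

W ≈ -3580 J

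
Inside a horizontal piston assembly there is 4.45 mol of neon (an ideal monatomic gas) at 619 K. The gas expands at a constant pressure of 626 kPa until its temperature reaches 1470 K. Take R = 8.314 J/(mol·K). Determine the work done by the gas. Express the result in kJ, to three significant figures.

W ≈ 31.5 kJ

Isobaric: W = P ΔV = nR ΔT.
W = (4.45)(8.314)(1470 − 619) = 31485 J.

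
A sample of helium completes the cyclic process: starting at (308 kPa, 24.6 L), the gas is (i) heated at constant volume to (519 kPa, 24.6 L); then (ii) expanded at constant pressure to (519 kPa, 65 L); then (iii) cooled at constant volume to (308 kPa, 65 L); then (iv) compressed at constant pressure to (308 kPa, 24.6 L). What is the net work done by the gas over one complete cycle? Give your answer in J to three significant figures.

W_net ≈ 8520 J

Constant-volume legs do no work.
W(ii) = (519)(65 − 24.6) = 20968 J; W(iv) = (308)(24.6 − 65) = -12443 J.
W_net = 20968 − 12443 = 8524 J (the clockwise enclosed area).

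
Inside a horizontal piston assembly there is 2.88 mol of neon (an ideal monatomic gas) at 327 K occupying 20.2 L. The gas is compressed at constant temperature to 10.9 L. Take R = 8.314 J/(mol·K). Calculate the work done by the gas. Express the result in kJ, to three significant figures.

W ≈ -4.83 kJ

Isothermal: W = nRT ln(V₂/V₁).
W = (2.88)(8.314)(327) × ln(10.9/20.2)
  = 7830 × -0.6169
W_by_gas = -4830 J.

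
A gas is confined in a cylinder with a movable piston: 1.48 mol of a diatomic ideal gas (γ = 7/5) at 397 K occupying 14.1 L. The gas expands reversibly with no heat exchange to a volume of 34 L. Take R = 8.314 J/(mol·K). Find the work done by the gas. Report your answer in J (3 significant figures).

Adiabatic: TV^(γ−1) = const with γ = 7/5.
T₂ = T₁ (V₁/V₂)^(γ−1) = 397 × (14.1/34)^0.4 = 397 × 0.7032 = 279.2 K.
W_by = nCᵥ(T₁ − T₂) = (1.48)(20.79)(397 − 279.2) = 3624 J.

W ≈ 3620 J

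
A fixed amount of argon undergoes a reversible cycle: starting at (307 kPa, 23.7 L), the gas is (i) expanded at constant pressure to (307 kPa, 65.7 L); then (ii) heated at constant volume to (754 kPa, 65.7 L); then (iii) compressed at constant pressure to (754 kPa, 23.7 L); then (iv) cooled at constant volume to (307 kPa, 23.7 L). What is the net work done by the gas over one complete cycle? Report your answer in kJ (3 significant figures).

Constant-volume legs do no work.
W(i) = (307)(65.7 − 23.7) = 12894 J; W(iii) = (754)(23.7 − 65.7) = -31668 J.
W_net = 12894 − 31668 = -18774 J (the counter-clockwise enclosed area).

W_net ≈ -18.8 kJ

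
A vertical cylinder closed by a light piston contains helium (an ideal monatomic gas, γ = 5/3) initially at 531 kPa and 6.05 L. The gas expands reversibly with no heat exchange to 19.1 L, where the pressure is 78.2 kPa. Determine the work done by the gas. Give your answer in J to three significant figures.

Adiabatic: W = (P₁V₁ − P₂V₂)/(γ − 1) with γ = 5/3.
P₁V₁ = 3213 J, P₂V₂ = 1494 J.
W = (3213 − 1494) / 0.6667 = 2578 J.

W ≈ 2580 J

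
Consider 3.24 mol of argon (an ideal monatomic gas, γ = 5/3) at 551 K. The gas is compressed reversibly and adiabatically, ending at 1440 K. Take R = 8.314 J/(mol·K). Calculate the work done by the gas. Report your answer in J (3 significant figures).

W ≈ -35900 J

Adiabatic ⇒ Q = 0, so W_by = −ΔU = nCᵥ(T₁ − T₂).
Cᵥ = 3R/2 = 12.47 J/(mol·K).
W = (3.24)(12.47)(551 − 1440) = -35921 J.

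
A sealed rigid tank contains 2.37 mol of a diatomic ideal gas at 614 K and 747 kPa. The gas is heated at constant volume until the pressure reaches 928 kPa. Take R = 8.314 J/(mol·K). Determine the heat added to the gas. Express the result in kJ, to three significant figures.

Q ≈ 7.33 kJ

Constant volume ⇒ W = 0, so Q = ΔU = nCᵥΔT with Cᵥ = 5R/2 = 20.79 J/(mol·K).
At constant V, T₂/T₁ = P₂/P₁ ⇒ ΔT = T₁(P₂/P₁ − 1) = 614·(928/747 − 1) = 148.8 K.
ΔU = (2.37)(20.79)(148.8) = 7329 J.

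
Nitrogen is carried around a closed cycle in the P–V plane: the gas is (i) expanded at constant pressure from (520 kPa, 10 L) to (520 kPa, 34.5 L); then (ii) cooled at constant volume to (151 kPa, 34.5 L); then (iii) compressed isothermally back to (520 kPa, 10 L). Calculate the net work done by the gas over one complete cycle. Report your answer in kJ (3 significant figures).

Leg (i): W = PΔV = (520)(34.5 − 10) = 12740 J.
Leg (ii): W = 0.
Leg (iii): W = PᵢVᵢ ln(V_f/Vᵢ) = (5210) ln(10/34.5) = -6451 J.
W_net = 12740 − 6451 = 6289 J.

W_net ≈ 6.29 kJ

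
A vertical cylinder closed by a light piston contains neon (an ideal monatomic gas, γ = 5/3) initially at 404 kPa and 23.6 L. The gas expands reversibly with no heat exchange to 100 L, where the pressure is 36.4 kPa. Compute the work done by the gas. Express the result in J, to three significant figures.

W ≈ 8840 J

Adiabatic: W = (P₁V₁ − P₂V₂)/(γ − 1) with γ = 5/3.
P₁V₁ = 9534 J, P₂V₂ = 3640 J.
W = (9534 − 3640) / 0.6667 = 8842 J.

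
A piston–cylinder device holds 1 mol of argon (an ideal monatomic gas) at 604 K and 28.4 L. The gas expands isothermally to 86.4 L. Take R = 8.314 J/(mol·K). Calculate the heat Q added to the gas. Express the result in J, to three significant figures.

Isothermal ⇒ ΔU = 0, so Q = W = nRT ln(V₂/V₁).
Q = (1)(8.314)(604) ln(86.4/28.4) = 5022 × 1.113 = 5587 J.

Q ≈ 5590 J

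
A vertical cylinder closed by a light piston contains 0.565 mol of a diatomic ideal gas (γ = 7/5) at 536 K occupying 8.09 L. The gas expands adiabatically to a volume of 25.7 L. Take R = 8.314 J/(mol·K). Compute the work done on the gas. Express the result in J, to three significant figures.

Adiabatic: TV^(γ−1) = const with γ = 7/5.
T₂ = T₁ (V₁/V₂)^(γ−1) = 536 × (8.09/25.7)^0.4 = 536 × 0.6298 = 337.6 K.
W_by = nCᵥ(T₁ − T₂) = (0.565)(20.79)(536 − 337.6) = 2330 J.
Work on gas = −W_by = -2330 J.

W ≈ -2330 J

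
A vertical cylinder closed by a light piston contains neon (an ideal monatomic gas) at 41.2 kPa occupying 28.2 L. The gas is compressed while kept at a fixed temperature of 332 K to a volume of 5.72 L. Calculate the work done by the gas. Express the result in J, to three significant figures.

Isothermal: W = nRT ln(V₂/V₁) = P₁V₁ ln(V₂/V₁).
P₁V₁ = (41.2 kPa)(28.2 L) = 1162 J.
W = 1162 × ln(5.72/28.2) = 1162 × -1.595
W_by_gas = -1854 J.

W ≈ -1850 J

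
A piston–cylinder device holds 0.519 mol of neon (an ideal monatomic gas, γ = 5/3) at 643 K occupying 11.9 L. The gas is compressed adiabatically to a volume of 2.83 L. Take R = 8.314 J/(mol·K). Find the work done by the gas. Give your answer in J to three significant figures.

Adiabatic: TV^(γ−1) = const with γ = 5/3.
T₂ = T₁ (V₁/V₂)^(γ−1) = 643 × (11.9/2.83)^0.667 = 643 × 2.605 = 1675 K.
W_by = nCᵥ(T₁ − T₂) = (0.519)(12.47)(643 − 1675) = -6680 J.

W ≈ -6680 J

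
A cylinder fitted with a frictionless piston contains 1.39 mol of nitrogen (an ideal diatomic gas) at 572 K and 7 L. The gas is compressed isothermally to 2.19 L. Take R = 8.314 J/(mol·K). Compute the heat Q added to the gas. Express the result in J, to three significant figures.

Isothermal ⇒ ΔU = 0, so Q = W = nRT ln(V₂/V₁).
Q = (1.39)(8.314)(572) ln(2.19/7) = 6610 × -1.162 = -7681 J.

Q ≈ -7680 J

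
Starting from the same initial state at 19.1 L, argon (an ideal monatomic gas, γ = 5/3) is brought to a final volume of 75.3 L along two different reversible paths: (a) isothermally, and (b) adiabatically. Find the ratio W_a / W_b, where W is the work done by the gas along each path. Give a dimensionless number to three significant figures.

W_a / W_b ≈ 1.53

Path (a) isothermal: W = P₁V₁ ln(V₂/V₁) → W_a/(P₁V₁) = 1.372.
Path (b) adiabatic: W = P₁V₁(1 − (V₁/V₂)^(γ−1))/(γ−1) → W_b/(P₁V₁) = 0.8989.
W_a / W_b = 1.372 / 0.8989 = 1.526.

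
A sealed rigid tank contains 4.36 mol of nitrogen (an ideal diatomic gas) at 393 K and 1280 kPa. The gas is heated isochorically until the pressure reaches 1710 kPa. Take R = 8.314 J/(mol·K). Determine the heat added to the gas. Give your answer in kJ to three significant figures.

Q ≈ 12.0 kJ

Constant volume ⇒ W = 0, so Q = ΔU = nCᵥΔT with Cᵥ = 5R/2 = 20.79 J/(mol·K).
At constant V, T₂/T₁ = P₂/P₁ ⇒ ΔT = T₁(P₂/P₁ − 1) = 393·(1710/1280 − 1) = 132 K.
ΔU = (4.36)(20.79)(132) = 11964 J.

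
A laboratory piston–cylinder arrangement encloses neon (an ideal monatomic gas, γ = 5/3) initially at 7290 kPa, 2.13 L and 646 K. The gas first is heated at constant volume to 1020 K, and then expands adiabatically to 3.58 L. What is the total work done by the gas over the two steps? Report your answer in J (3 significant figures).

W_total ≈ 10800 J

Step 1 (isochoric): W = 0 (constant volume).
After step 1: P = 11511 kPa (V unchanged).
Step 2 (adiabatic): W = (P₁V₁ − P₂V₂)/(γ−1) = (24517 − 17344)/0.667 = 10761 J.
W_total = 0 + 10761 = 10761 J.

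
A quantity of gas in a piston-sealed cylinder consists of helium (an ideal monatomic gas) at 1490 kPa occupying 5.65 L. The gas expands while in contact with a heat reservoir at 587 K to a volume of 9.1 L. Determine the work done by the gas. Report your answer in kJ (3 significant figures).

W ≈ 4.01 kJ

Isothermal: W = nRT ln(V₂/V₁) = P₁V₁ ln(V₂/V₁).
P₁V₁ = (1490 kPa)(5.65 L) = 8418 J.
W = 8418 × ln(9.1/5.65) = 8418 × 0.4766
W_by_gas = 4012 J.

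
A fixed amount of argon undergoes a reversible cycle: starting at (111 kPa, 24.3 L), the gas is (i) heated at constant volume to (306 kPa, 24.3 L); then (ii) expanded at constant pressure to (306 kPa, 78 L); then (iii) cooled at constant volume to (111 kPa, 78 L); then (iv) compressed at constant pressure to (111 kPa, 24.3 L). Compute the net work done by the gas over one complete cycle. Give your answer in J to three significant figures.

W_net ≈ 10500 J

Constant-volume legs do no work.
W(ii) = (306)(78 − 24.3) = 16432 J; W(iv) = (111)(24.3 − 78) = -5961 J.
W_net = 16432 − 5961 = 10472 J (the clockwise enclosed area).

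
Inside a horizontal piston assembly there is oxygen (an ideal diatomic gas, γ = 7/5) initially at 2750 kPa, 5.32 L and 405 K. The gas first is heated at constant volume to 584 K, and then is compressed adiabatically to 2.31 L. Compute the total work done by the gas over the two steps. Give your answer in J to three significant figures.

W_total ≈ -20900 J

Step 1 (isochoric): W = 0 (constant volume).
After step 1: P = 3965 kPa (V unchanged).
Step 2 (adiabatic): W = (P₁V₁ − P₂V₂)/(γ−1) = (21096 − 29452)/0.4 = -20891 J.
W_total = 0 − 20891 = -20891 J.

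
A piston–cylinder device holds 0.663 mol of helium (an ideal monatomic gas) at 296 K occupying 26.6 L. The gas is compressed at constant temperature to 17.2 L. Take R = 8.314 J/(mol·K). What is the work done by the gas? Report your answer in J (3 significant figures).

W ≈ -711 J

Isothermal: W = nRT ln(V₂/V₁).
W = (0.663)(8.314)(296) × ln(17.2/26.6)
  = 1632 × -0.436
W_by_gas = -711.4 J.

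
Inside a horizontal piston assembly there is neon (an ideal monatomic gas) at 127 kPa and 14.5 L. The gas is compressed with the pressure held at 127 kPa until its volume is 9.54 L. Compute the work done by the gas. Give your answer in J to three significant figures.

Isobaric: W = P ΔV.
W = (127 kPa)(9.54 − 14.5 L) = (127)(-4.96) = -629.9 J.

W ≈ -630 J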